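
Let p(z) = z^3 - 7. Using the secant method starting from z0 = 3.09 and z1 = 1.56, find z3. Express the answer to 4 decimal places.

1.9493

p(3.09) = 22.503629, p(1.56) = -3.203584
z2 = 1.560000 − (-3.203584)·(1.560000 − 3.090000) / (-3.203584 − 22.503629) = 1.560000 − (4.901484)/(-25.707213) = 1.750666
p(1.750666) = -1.634507
z3 = 1.750666 − (-1.634507)·(1.750666 − 1.560000) / (-1.634507 − (-3.203584)) = 1.750666 − (-0.311644)/(1.569077) = 1.949282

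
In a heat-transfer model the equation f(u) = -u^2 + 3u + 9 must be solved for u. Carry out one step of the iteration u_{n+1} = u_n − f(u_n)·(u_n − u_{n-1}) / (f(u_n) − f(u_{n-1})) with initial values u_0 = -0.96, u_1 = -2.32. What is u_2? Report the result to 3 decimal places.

-1.788

f(-0.96) = 5.19840, f(-2.32) = -3.34240
u_2 = -2.32000 − (-3.34240)·(-2.32000 − (-0.96000)) / (-3.34240 − 5.19840) = -2.32000 − (4.54566)/(-8.54080) = -1.78777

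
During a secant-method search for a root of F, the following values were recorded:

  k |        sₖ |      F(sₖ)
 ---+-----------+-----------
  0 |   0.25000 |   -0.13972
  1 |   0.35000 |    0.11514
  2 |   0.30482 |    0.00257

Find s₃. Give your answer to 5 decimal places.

s₃ = 0.30482 − 0.00257·(0.30482 − 0.35000) / (0.00257 − 0.11514)
   = 0.30482 − (-0.0001161)/(-0.1125700) = 0.3037885

0.30379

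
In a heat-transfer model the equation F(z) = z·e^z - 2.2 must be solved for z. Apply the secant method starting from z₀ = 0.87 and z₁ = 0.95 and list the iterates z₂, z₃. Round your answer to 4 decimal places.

F(0.87) = -0.123388, F(0.95) = 0.256424
z₂ = 0.950000 − 0.256424·(0.950000 − 0.870000) / (0.256424 − (-0.123388)) = 0.950000 − (0.020514)/(0.379812) = 0.895989
F(0.895989) = -0.005043
z₃ = 0.895989 − (-0.005043)·(0.895989 − 0.950000) / (-0.005043 − 0.256424) = 0.895989 − (0.000272)/(-0.261468) = 0.897031

0.8960, 0.8970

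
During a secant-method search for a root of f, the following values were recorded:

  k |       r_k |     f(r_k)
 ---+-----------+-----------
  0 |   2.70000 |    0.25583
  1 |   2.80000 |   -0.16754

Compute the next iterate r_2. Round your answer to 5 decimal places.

r_2 = 2.80000 − (-0.16754)·(2.80000 − 2.70000) / (-0.16754 − 0.25583)
   = 2.80000 − (-0.0167540)/(-0.4233700) = 2.7604270

2.76043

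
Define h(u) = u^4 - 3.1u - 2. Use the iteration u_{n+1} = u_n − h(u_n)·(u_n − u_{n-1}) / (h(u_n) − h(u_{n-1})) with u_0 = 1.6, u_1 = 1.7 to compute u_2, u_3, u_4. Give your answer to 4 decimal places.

h(1.6) = -0.406400, h(1.7) = 1.082100
u_2 = 1.700000 − 1.082100·(1.700000 − 1.600000) / (1.082100 − (-0.406400)) = 1.700000 − (0.108210)/(1.488500) = 1.627303
h(1.627303) = -0.032131
u_3 = 1.627303 − (-0.032131)·(1.627303 − 1.700000) / (-0.032131 − 1.082100) = 1.627303 − (0.002336)/(-1.114231) = 1.629399
h(1.629399) = -0.002424
u_4 = 1.629399 − (-0.002424)·(1.629399 − 1.627303) / (-0.002424 − (-0.032131)) = 1.629399 − (-0.000005)/(0.029706) = 1.629570

1.6273, 1.6294, 1.6296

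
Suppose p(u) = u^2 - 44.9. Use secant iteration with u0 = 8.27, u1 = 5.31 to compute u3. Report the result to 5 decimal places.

p(8.27) = 23.4929000, p(5.31) = -16.7039000
u2 = 5.3100000 − (-16.7039000)·(5.3100000 − 8.2700000) / (-16.7039000 − 23.4929000) = 5.3100000 − (49.4435440)/(-40.1968000) = 6.5400368
p(6.5400368) = -2.1279184
u3 = 6.5400368 − (-2.1279184)·(6.5400368 − 5.3100000) / (-2.1279184 − (-16.7039000)) = 6.5400368 − (-2.6174180)/(14.5759816) = 6.7196074

6.71961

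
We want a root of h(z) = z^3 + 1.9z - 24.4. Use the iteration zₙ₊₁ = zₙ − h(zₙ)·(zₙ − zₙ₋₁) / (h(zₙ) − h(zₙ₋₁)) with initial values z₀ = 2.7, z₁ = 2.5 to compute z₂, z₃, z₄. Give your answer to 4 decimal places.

2.6814, 2.6826, 2.6825

h(2.7) = 0.413000, h(2.5) = -4.025000
z₂ = 2.500000 − (-4.025000)·(2.500000 − 2.700000) / (-4.025000 − 0.413000) = 2.500000 − (0.805000)/(-4.438000) = 2.681388
h(2.681388) = -0.026607
z₃ = 2.681388 − (-0.026607)·(2.681388 − 2.500000) / (-0.026607 − (-4.025000)) = 2.681388 − (-0.004826)/(3.998393) = 2.682595
h(2.682595) = 0.001733
z₄ = 2.682595 − 0.001733·(2.682595 − 2.681388) / (0.001733 − (-0.026607)) = 2.682595 − (0.000002)/(0.028341) = 2.682521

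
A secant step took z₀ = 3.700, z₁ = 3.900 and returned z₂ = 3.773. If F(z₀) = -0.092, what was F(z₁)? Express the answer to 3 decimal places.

The secant line through (3.700, -0.092) and (3.900, F(z₁)) crosses zero at z₂ = 3.773.
So (3.700, -0.092), (3.900, F(z₁)), (3.773, 0) are collinear:
F(z₁) = -0.092 · (3.900 − 3.773) / (3.700 − 3.773) = -0.092 · (0.12700)/(-0.07300) = 0.16005

0.160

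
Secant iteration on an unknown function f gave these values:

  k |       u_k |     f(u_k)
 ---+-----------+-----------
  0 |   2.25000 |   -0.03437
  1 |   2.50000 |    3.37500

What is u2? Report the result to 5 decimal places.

2.25252

u2 = 2.50000 − 3.37500·(2.50000 − 2.25000) / (3.37500 − (-0.03437))
   = 2.50000 − (0.8437500)/(3.4093700) = 2.2525203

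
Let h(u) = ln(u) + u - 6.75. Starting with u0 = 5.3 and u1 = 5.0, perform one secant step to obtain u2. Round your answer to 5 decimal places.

5.11770

h(5.3) = 0.2177068, h(5.0) = -0.1405621
u2 = 5.0000000 − (-0.1405621)·(5.0000000 − 5.3000000) / (-0.1405621 − 0.2177068) = 5.0000000 − (0.0421686)/(-0.3582689) = 5.1177010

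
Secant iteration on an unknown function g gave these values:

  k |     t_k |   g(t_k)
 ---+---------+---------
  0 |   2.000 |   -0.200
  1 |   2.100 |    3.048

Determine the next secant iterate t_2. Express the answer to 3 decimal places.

2.006

t_2 = 2.100 − 3.048·(2.100 − 2.000) / (3.048 − (-0.200))
   = 2.100 − (0.30480)/(3.24800) = 2.00616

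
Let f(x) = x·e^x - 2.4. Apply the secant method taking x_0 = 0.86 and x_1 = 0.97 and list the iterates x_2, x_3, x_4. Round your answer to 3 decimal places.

0.937, 0.939, 0.939

f(0.86) = -0.36768, f(0.97) = 0.15881
x_2 = 0.97000 − 0.15881·(0.97000 − 0.86000) / (0.15881 − (-0.36768)) = 0.97000 − (0.01747)/(0.52649) = 0.93682
f(0.93682) = -0.00937
x_3 = 0.93682 − (-0.00937)·(0.93682 − 0.97000) / (-0.00937 − 0.15881) = 0.93682 − (0.00031)/(-0.16818) = 0.93867
f(0.93867) = -0.00022
x_4 = 0.93867 − (-0.00022)·(0.93867 − 0.93682) / (-0.00022 − (-0.00937)) = 0.93867 − (0.00000)/(0.00915) = 0.93871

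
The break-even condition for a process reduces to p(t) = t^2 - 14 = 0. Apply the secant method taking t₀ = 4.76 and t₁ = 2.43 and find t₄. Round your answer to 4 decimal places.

3.7406

p(4.76) = 8.657600, p(2.43) = -8.095100
t₂ = 2.430000 − (-8.095100)·(2.430000 − 4.760000) / (-8.095100 − 8.657600) = 2.430000 − (18.861583)/(-16.752700) = 3.555883
p(3.555883) = -1.355695
t₃ = 3.555883 − (-1.355695)·(3.555883 − 2.430000) / (-1.355695 − (-8.095100)) = 3.555883 − (-1.526354)/(6.739405) = 3.782365
p(3.782365) = 0.306286
t₄ = 3.782365 − 0.306286·(3.782365 − 3.555883) / (0.306286 − (-1.355695)) = 3.782365 − (0.069368)/(1.661981) = 3.740627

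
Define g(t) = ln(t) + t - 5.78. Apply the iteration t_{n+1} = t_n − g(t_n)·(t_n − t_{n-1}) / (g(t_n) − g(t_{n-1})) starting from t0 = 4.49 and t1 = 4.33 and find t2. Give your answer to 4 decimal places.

g(4.49) = 0.211853, g(4.33) = 0.015568
t2 = 4.330000 − 0.015568·(4.330000 − 4.490000) / (0.015568 − 0.211853) = 4.330000 − (-0.002491)/(-0.196285) = 4.317310

4.3173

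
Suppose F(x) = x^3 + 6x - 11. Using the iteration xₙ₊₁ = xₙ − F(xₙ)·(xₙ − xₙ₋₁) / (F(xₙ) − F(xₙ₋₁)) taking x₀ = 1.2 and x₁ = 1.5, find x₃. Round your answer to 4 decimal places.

1.3875

F(1.2) = -2.072000, F(1.5) = 1.375000
x₂ = 1.500000 − 1.375000·(1.500000 − 1.200000) / (1.375000 − (-2.072000)) = 1.500000 − (0.412500)/(3.447000) = 1.380331
F(1.380331) = -0.088054
x₃ = 1.380331 − (-0.088054)·(1.380331 − 1.500000) / (-0.088054 − 1.375000) = 1.380331 − (0.010537)/(-1.463054) = 1.387533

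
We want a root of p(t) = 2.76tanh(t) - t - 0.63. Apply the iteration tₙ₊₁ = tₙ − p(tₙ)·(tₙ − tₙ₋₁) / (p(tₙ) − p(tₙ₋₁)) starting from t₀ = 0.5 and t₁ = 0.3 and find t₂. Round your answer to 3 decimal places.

0.393

p(0.5) = 0.14544, p(0.3) = -0.12598
t₂ = 0.30000 − (-0.12598)·(0.30000 − 0.50000) / (-0.12598 − 0.14544) = 0.30000 − (0.02520)/(-0.27142) = 0.39283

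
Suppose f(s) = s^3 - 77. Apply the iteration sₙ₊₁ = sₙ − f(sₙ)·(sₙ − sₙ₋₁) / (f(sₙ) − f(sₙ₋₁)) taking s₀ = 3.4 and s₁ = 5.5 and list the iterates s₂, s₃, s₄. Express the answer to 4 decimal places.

4.0230, 4.1964, 4.2576

f(3.4) = -37.696000, f(5.5) = 89.375000
s₂ = 5.500000 − 89.375000·(5.500000 − 3.400000) / (89.375000 − (-37.696000)) = 5.500000 − (187.687500)/(127.071000) = 4.022971
f(4.022971) = -11.891028
s₃ = 4.022971 − (-11.891028)·(4.022971 − 5.500000) / (-11.891028 − 89.375000) = 4.022971 − (17.563388)/(-101.266028) = 4.196410
f(4.196410) = -3.101846
s₄ = 4.196410 − (-3.101846)·(4.196410 − 4.022971) / (-3.101846 − (-11.891028)) = 4.196410 − (-0.537978)/(8.789182) = 4.257619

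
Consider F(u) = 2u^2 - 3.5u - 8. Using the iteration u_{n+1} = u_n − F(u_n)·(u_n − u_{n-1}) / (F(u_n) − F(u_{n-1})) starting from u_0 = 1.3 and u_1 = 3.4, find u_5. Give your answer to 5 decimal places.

3.05803

F(1.3) = -9.1700000, F(3.4) = 3.2200000
u_2 = 3.4000000 − 3.2200000·(3.4000000 − 1.3000000) / (3.2200000 − (-9.1700000)) = 3.4000000 − (6.7620000)/(12.3900000) = 2.8542373
F(2.8542373) = -1.6964895
u_3 = 2.8542373 − (-1.6964895)·(2.8542373 − 3.4000000) / (-1.6964895 − 3.2200000) = 2.8542373 − (0.9258807)/(-4.9164895) = 3.0425588
F(3.0425588) = -0.1346277
u_4 = 3.0425588 − (-0.1346277)·(3.0425588 − 2.8542373) / (-0.1346277 − (-1.6964895)) = 3.0425588 − (-0.0253533)/(1.5618618) = 3.0587915
F(3.0587915) = 0.0066410
u_5 = 3.0587915 − 0.0066410·(3.0587915 − 3.0425588) / (0.0066410 − (-0.1346277)) = 3.0587915 − (0.0001078)/(0.1412687) = 3.0580284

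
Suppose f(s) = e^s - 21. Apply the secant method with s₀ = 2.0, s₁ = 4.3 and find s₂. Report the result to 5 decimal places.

2.47210

f(2.0) = -13.6109439, f(4.3) = 52.6997937
s₂ = 4.3000000 − 52.6997937·(4.3000000 − 2.0000000) / (52.6997937 − (-13.6109439)) = 4.3000000 − (121.2095255)/(66.3107376) = 2.4720981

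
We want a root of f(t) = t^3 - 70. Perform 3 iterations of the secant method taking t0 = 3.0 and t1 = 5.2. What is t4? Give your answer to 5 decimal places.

4.12622

f(3.0) = -43.0000000, f(5.2) = 70.6080000
t2 = 5.2000000 − 70.6080000·(5.2000000 − 3.0000000) / (70.6080000 − (-43.0000000)) = 5.2000000 − (155.3376000)/(113.6080000) = 3.8326878
f(3.8326878) = -13.6997471
t3 = 3.8326878 − (-13.6997471)·(3.8326878 − 5.2000000) / (-13.6997471 − 70.6080000) = 3.8326878 − (18.7318307)/(-84.3077471) = 4.0548718
f(4.0548718) = -3.3298565
t4 = 4.0548718 − (-3.3298565)·(4.0548718 − 3.8326878) / (-3.3298565 − (-13.6997471)) = 4.0548718 − (-0.7398408)/(10.3698905) = 4.1262169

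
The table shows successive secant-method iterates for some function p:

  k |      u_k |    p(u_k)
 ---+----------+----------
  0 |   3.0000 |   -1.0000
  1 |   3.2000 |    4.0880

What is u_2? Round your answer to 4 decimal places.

u_2 = 3.2000 − 4.0880·(3.2000 − 3.0000) / (4.0880 − (-1.0000))
   = 3.2000 − (0.817600)/(5.088000) = 3.039308

3.0393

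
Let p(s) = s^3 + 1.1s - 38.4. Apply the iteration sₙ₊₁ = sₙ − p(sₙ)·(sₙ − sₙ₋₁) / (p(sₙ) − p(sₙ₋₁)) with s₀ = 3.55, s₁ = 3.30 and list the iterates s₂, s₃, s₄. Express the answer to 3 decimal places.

3.268, 3.265, 3.265

p(3.55) = 10.24387, p(3.30) = 1.16700
s₂ = 3.30000 − 1.16700·(3.30000 − 3.55000) / (1.16700 − 10.24387) = 3.30000 − (-0.29175)/(-9.07687) = 3.26786
p(3.26786) = 0.09176
s₃ = 3.26786 − 0.09176·(3.26786 − 3.30000) / (0.09176 − 1.16700) = 3.26786 − (-0.00295)/(-1.07524) = 3.26512
p(3.26512) = 0.00094
s₄ = 3.26512 − 0.00094·(3.26512 − 3.26786) / (0.00094 − 0.09176) = 3.26512 − (0.00000)/(-0.09081) = 3.26509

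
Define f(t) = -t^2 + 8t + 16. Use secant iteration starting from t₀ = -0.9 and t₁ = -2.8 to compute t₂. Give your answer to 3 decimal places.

-1.583

f(-0.9) = 7.99000, f(-2.8) = -14.24000
t₂ = -2.80000 − (-14.24000)·(-2.80000 − (-0.90000)) / (-14.24000 − 7.99000) = -2.80000 − (27.05600)/(-22.23000) = -1.58291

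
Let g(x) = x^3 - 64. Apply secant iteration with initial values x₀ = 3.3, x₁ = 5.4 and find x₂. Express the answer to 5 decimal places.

3.78493

g(3.3) = -28.0630000, g(5.4) = 93.4640000
x₂ = 5.4000000 − 93.4640000·(5.4000000 − 3.3000000) / (93.4640000 − (-28.0630000)) = 5.4000000 − (196.2744000)/(121.5270000) = 3.7849317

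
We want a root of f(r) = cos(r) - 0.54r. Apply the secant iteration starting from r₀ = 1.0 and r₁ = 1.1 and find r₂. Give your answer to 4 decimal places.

1.0002

f(1.0) = 0.000302, f(1.1) = -0.140404
r₂ = 1.100000 − (-0.140404)·(1.100000 − 1.000000) / (-0.140404 − 0.000302) = 1.100000 − (-0.014040)/(-0.140706) = 1.000215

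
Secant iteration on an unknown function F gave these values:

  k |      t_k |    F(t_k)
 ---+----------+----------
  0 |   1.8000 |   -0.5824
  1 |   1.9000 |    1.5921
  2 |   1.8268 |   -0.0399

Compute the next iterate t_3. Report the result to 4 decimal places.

1.8286

t_3 = 1.8268 − (-0.0399)·(1.8268 − 1.9000) / (-0.0399 − 1.5921)
   = 1.8268 − (0.002921)/(-1.632000) = 1.828590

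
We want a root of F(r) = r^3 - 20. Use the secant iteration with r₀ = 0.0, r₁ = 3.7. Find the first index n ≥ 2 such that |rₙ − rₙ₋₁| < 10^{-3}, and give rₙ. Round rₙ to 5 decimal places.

n = 8, rₙ = 2.71442

F(0.0) = -20.0000000, F(3.7) = 30.6530000
r₂ = 3.7000000 − 30.6530000·(3.7000000)/(50.6530000) = 1.4609204;  |Δ| = 2.2390796
F(1.4609204) = -16.8819746
r₃ = 1.4609204 − (-16.8819746)·(-2.2390796)/(-47.5349746) = 2.2561261;  |Δ| = 0.7952058
F(2.2561261) = -8.5160808
r₄ = 2.2561261 − (-8.5160808)·(0.7952058)/(8.3658939) = 3.0656076;  |Δ| = 0.8094815
F(3.0656076) = 8.8104282
r₅ = 3.0656076 − 8.8104282·(0.8094815)/(17.3265090) = 2.6539910;  |Δ| = 0.4116166
F(2.6539910) = -1.3061669
r₆ = 2.6539910 − (-1.3061669)·(-0.4116166)/(-10.1165952) = 2.7071354;  |Δ| = 0.0531444
F(2.7071354) = -0.1605358
r₇ = 2.7071354 − (-0.1605358)·(0.0531444)/(1.1456311) = 2.7145825;  |Δ| = 0.0074471
F(2.7145825) = 0.0036440
r₈ = 2.7145825 − 0.0036440·(0.0074471)/(0.1641798) = 2.7144172;  |Δ| = 0.0001653
|r₈ − r₇| = 0.0001653 < 10^{-3}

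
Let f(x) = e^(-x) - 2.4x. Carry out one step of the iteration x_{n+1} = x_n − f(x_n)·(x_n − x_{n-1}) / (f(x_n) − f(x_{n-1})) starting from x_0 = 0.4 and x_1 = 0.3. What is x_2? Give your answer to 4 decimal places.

f(0.4) = -0.289680, f(0.3) = 0.020818
x_2 = 0.300000 − 0.020818·(0.300000 − 0.400000) / (0.020818 − (-0.289680)) = 0.300000 − (-0.002082)/(0.310498) = 0.306705

0.3067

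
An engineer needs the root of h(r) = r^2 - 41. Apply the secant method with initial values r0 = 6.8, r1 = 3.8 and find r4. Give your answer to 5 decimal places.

6.40293

h(6.8) = 5.2400000, h(3.8) = -26.5600000
r2 = 3.8000000 − (-26.5600000)·(3.8000000 − 6.8000000) / (-26.5600000 − 5.2400000) = 3.8000000 − (79.6800000)/(-31.8000000) = 6.3056604
h(6.3056604) = -1.2386472
r3 = 6.3056604 − (-1.2386472)·(6.3056604 − 3.8000000) / (-1.2386472 − (-26.5600000)) = 6.3056604 − (-3.1036292)/(25.3213528) = 6.4282300
h(6.4282300) = 0.3221412
r4 = 6.4282300 − 0.3221412·(6.4282300 − 6.3056604) / (0.3221412 − (-1.2386472)) = 6.4282300 − (0.0394847)/(1.5607884) = 6.4029321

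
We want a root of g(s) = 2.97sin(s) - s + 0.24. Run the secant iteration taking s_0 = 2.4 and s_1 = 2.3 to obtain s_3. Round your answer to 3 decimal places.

g(2.4) = -0.15387, g(2.3) = 0.15474
s_2 = 2.30000 − 0.15474·(2.30000 − 2.40000) / (0.15474 − (-0.15387)) = 2.30000 − (-0.01547)/(0.30862) = 2.35014
g(2.35014) = 0.00264
s_3 = 2.35014 − 0.00264·(2.35014 − 2.30000) / (0.00264 − 0.15474) = 2.35014 − (0.00013)/(-0.15210) = 2.35101

2.351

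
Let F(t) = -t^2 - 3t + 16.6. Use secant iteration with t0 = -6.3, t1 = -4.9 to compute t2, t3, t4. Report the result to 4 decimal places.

-5.7890, -5.8481, -5.8416

F(-6.3) = -4.190000, F(-4.9) = 7.290000
t2 = -4.900000 − 7.290000·(-4.900000 − (-6.300000)) / (7.290000 − (-4.190000)) = -4.900000 − (10.206000)/(11.480000) = -5.789024
F(-5.789024) = 0.454270
t3 = -5.789024 − 0.454270·(-5.789024 − (-4.900000)) / (0.454270 − 7.290000) = -5.789024 − (-0.403857)/(-6.835730) = -5.848105
F(-5.848105) = -0.056014
t4 = -5.848105 − (-0.056014)·(-5.848105 − (-5.789024)) / (-0.056014 − 0.454270) = -5.848105 − (0.003309)/(-0.510284) = -5.841619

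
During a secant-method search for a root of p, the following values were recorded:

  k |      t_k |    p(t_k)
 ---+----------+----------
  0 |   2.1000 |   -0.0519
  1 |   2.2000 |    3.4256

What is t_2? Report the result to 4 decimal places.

2.1015

t_2 = 2.2000 − 3.4256·(2.2000 − 2.1000) / (3.4256 − (-0.0519))
   = 2.2000 − (0.342560)/(3.477500) = 2.101492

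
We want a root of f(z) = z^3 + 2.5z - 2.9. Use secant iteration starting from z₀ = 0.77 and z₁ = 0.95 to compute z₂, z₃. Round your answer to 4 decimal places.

0.8797, 0.8837

f(0.77) = -0.518467, f(0.95) = 0.332375
z₂ = 0.950000 − 0.332375·(0.950000 − 0.770000) / (0.332375 − (-0.518467)) = 0.950000 − (0.059827)/(0.850842) = 0.879684
f(0.879684) = -0.020050
z₃ = 0.879684 − (-0.020050)·(0.879684 − 0.950000) / (-0.020050 − 0.332375) = 0.879684 − (0.001410)/(-0.352425) = 0.883685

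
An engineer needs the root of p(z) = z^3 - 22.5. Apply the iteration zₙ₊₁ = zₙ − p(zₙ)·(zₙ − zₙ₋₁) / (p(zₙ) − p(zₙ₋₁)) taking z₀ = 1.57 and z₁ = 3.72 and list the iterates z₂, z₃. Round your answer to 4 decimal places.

p(1.57) = -18.630107, p(3.72) = 28.978848
z₂ = 3.720000 − 28.978848·(3.720000 − 1.570000) / (28.978848 − (-18.630107)) = 3.720000 − (62.304523)/(47.608955) = 2.411328
p(2.411328) = -8.479333
z₃ = 2.411328 − (-8.479333)·(2.411328 − 3.720000) / (-8.479333 − 28.978848) = 2.411328 − (11.096669)/(-37.458181) = 2.707569

2.4113, 2.7076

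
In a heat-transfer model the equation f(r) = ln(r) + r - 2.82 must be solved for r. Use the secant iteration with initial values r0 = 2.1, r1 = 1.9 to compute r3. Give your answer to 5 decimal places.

f(2.1) = 0.0219373, f(1.9) = -0.2781461
r2 = 1.9000000 − (-0.2781461)·(1.9000000 − 2.1000000) / (-0.2781461 − 0.0219373) = 1.9000000 − (0.0556292)/(-0.3000835) = 2.0853792
f(2.0853792) = 0.0003299
r3 = 2.0853792 − 0.0003299·(2.0853792 − 1.9000000) / (0.0003299 − (-0.2781461)) = 2.0853792 − (0.0000612)/(0.2784760) = 2.0851596

2.08516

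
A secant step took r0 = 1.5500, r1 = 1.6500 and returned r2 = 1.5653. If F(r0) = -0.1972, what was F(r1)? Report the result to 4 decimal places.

The secant line through (1.5500, -0.1972) and (1.6500, F(r1)) crosses zero at r2 = 1.5653.
So (1.5500, -0.1972), (1.6500, F(r1)), (1.5653, 0) are collinear:
F(r1) = -0.1972 · (1.6500 − 1.5653) / (1.5500 − 1.5653) = -0.1972 · (0.084700)/(-0.015300) = 1.091689

1.0917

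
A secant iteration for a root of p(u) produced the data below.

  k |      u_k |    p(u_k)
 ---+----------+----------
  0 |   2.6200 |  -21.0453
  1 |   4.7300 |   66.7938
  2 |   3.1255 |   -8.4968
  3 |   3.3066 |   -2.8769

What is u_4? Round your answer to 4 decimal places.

3.3993

u_4 = 3.3066 − (-2.8769)·(3.3066 − 3.1255) / (-2.8769 − (-8.4968))
   = 3.3066 − (-0.521007)/(5.619900) = 3.399307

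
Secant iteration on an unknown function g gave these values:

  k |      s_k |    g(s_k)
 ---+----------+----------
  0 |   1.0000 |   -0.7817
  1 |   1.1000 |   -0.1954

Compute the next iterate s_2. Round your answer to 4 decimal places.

1.1333

s_2 = 1.1000 − (-0.1954)·(1.1000 − 1.0000) / (-0.1954 − (-0.7817))
   = 1.1000 − (-0.019540)/(0.586300) = 1.133328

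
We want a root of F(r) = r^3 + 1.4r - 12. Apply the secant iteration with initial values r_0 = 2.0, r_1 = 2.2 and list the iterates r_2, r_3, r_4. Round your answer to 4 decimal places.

F(2.0) = -1.200000, F(2.2) = 1.728000
r_2 = 2.200000 − 1.728000·(2.200000 − 2.000000) / (1.728000 − (-1.200000)) = 2.200000 − (0.345600)/(2.928000) = 2.081967
F(2.081967) = -0.060777
r_3 = 2.081967 − (-0.060777)·(2.081967 − 2.200000) / (-0.060777 − 1.728000) = 2.081967 − (0.007174)/(-1.788777) = 2.085978
F(2.085978) = -0.002912
r_4 = 2.085978 − (-0.002912)·(2.085978 − 2.081967) / (-0.002912 − (-0.060777)) = 2.085978 − (-0.000012)/(0.057865) = 2.086179

2.0820, 2.0860, 2.0862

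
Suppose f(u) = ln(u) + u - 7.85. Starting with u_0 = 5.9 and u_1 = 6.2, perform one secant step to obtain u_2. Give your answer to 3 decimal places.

6.050

f(5.9) = -0.17505, f(6.2) = 0.17455
u_2 = 6.20000 − 0.17455·(6.20000 − 5.90000) / (0.17455 − (-0.17505)) = 6.20000 − (0.05236)/(0.34960) = 6.05021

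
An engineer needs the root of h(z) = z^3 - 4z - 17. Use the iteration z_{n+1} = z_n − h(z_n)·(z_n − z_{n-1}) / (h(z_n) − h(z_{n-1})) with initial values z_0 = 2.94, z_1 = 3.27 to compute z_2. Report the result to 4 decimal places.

3.0742

h(2.94) = -3.347816, h(3.27) = 4.885783
z_2 = 3.270000 − 4.885783·(3.270000 − 2.940000) / (4.885783 − (-3.347816)) = 3.270000 − (1.612308)/(8.233599) = 3.074179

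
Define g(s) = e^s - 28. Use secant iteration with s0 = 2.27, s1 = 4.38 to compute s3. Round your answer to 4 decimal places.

3.0981

g(2.27) = -18.320599, g(4.38) = 51.838033
s2 = 4.380000 − 51.838033·(4.380000 − 2.270000) / (51.838033 − (-18.320599)) = 4.380000 − (109.378250)/(70.158633) = 2.820987
g(2.820987) = -11.206590
s3 = 2.820987 − (-11.206590)·(2.820987 − 4.380000) / (-11.206590 − 51.838033) = 2.820987 − (17.471224)/(-63.044623) = 3.098111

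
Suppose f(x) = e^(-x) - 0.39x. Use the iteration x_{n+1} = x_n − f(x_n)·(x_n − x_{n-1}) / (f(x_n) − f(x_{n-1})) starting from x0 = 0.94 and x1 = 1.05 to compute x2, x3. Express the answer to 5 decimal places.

f(0.94) = 0.0240278, f(1.05) = -0.0595623
x2 = 1.0500000 − (-0.0595623)·(1.0500000 − 0.9400000) / (-0.0595623 − 0.0240278) = 1.0500000 − (-0.0065518)/(-0.0835901) = 0.9716193
f(0.9716193) = -0.0004619
x3 = 0.9716193 − (-0.0004619)·(0.9716193 − 1.0500000) / (-0.0004619 − (-0.0595623)) = 0.9716193 − (0.0000362)/(0.0591004) = 0.9710068

0.97162, 0.97101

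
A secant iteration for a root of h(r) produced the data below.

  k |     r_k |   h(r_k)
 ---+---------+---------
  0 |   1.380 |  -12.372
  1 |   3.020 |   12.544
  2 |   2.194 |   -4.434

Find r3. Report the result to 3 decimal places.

r3 = 2.194 − (-4.434)·(2.194 − 3.020) / (-4.434 − 12.544)
   = 2.194 − (3.66248)/(-16.97800) = 2.40972

2.410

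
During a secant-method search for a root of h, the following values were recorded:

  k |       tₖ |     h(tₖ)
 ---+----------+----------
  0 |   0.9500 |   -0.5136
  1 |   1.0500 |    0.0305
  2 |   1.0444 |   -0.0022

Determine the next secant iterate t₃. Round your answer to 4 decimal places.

1.0448

t₃ = 1.0444 − (-0.0022)·(1.0444 − 1.0500) / (-0.0022 − 0.0305)
   = 1.0444 − (0.000012)/(-0.032700) = 1.044777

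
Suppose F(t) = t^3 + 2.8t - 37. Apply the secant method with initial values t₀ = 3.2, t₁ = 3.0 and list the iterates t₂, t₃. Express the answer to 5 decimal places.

3.05057, 3.05288

F(3.2) = 4.7280000, F(3.0) = -1.6000000
t₂ = 3.0000000 − (-1.6000000)·(3.0000000 − 3.2000000) / (-1.6000000 − 4.7280000) = 3.0000000 − (0.3200000)/(-6.3280000) = 3.0505689
F(3.0505689) = -0.0699025
t₃ = 3.0505689 − (-0.0699025)·(3.0505689 − 3.0000000) / (-0.0699025 − (-1.6000000)) = 3.0505689 − (-0.0035349)/(1.5300975) = 3.0528791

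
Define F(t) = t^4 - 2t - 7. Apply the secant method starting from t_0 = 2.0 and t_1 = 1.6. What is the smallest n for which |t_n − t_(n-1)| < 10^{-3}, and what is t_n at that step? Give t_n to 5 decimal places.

F(2.0) = 5.0000000, F(1.6) = -3.6464000
t_2 = 1.6000000 − (-3.6464000)·(-0.4000000)/(-8.6464000) = 1.7686899;  |Δ| = 0.1686899
F(1.7686899) = -0.7513452
t_3 = 1.7686899 − (-0.7513452)·(0.1686899)/(2.8950548) = 1.8124695;  |Δ| = 0.0437796
F(1.8124695) = 0.1665851
t_4 = 1.8124695 − 0.1665851·(0.0437796)/(0.9179303) = 1.8045244;  |Δ| = 0.0079451
F(1.8045244) = -0.0055056
t_5 = 1.8045244 − (-0.0055056)·(-0.0079451)/(-0.1720907) = 1.8047786;  |Δ| = 0.0002542
|t_5 − t_4| = 0.0002542 < 10^{-3}

n = 5, t_n = 1.80478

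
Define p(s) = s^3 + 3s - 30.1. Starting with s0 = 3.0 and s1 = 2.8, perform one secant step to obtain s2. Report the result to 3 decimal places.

2.791

p(3.0) = 5.90000, p(2.8) = 0.25200
s2 = 2.80000 − 0.25200·(2.80000 − 3.00000) / (0.25200 − 5.90000) = 2.80000 − (-0.05040)/(-5.64800) = 2.79108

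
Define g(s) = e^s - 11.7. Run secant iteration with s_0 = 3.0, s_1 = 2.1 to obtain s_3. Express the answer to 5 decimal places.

g(3.0) = 8.3855369, g(2.1) = -3.5338301
s_2 = 2.1000000 − (-3.5338301)·(2.1000000 − 3.0000000) / (-3.5338301 − 8.3855369) = 2.1000000 − (3.1804471)/(-11.9193670) = 2.3668302
g(2.3668302) = -1.0364626
s_3 = 2.3668302 − (-1.0364626)·(2.3668302 − 2.1000000) / (-1.0364626 − (-3.5338301)) = 2.3668302 − (-0.2765595)/(2.4973675) = 2.4775706

2.47757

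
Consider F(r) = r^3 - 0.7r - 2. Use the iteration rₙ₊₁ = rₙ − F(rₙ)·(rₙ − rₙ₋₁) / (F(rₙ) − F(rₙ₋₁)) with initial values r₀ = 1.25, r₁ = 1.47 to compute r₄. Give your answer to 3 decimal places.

F(1.25) = -0.92188, F(1.47) = 0.14752
r₂ = 1.47000 − 0.14752·(1.47000 − 1.25000) / (0.14752 − (-0.92188)) = 1.47000 − (0.03246)/(1.06940) = 1.43965
F(1.43965) = -0.02394
r₃ = 1.43965 − (-0.02394)·(1.43965 − 1.47000) / (-0.02394 − 0.14752) = 1.43965 − (0.00073)/(-0.17146) = 1.44389
F(1.44389) = -0.00048
r₄ = 1.44389 − (-0.00048)·(1.44389 − 1.43965) / (-0.00048 − (-0.02394)) = 1.44389 − (0.00000)/(0.02346) = 1.44398

1.444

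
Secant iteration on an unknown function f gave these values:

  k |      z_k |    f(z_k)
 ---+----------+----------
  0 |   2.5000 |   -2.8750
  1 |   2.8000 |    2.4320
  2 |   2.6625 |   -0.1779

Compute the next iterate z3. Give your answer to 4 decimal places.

2.6719

z3 = 2.6625 − (-0.1779)·(2.6625 − 2.8000) / (-0.1779 − 2.4320)
   = 2.6625 − (0.024461)/(-2.609900) = 2.671872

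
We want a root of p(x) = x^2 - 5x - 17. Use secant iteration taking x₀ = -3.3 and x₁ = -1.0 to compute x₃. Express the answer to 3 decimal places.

p(-3.3) = 10.39000, p(-1.0) = -11.00000
x₂ = -1.00000 − (-11.00000)·(-1.00000 − (-3.30000)) / (-11.00000 − 10.39000) = -1.00000 − (-25.30000)/(-21.39000) = -2.18280
p(-2.18280) = -1.32142
x₃ = -2.18280 − (-1.32142)·(-2.18280 − (-1.00000)) / (-1.32142 − (-11.00000)) = -2.18280 − (1.56298)/(9.67858) = -2.34428

-2.344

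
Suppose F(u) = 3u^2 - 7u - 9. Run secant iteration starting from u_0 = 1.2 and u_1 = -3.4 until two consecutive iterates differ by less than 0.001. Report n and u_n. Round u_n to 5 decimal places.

F(1.2) = -13.0800000, F(-3.4) = 49.4800000
u_2 = -3.4000000 − 49.4800000·(-4.6000000)/(62.5600000) = 0.2382353;  |Δ| = 3.6382353
F(0.2382353) = -10.4973789
u_3 = 0.2382353 − (-10.4973789)·(3.6382353)/(-59.9773789) = -0.3985370;  |Δ| = 0.6367723
F(-0.3985370) = -5.7337456
u_4 = -0.3985370 − (-5.7337456)·(-0.6367723)/(4.7636333) = -1.1649878;  |Δ| = 0.7664508
F(-1.1649878) = 3.2265043
u_5 = -1.1649878 − 3.2265043·(-0.7664508)/(8.9602499) = -0.8889959;  |Δ| = 0.2759919
F(-0.8889959) = -0.4060881
u_6 = -0.8889959 − (-0.4060881)·(0.2759919)/(-3.6325923) = -0.9198490;  |Δ| = 0.0308532
F(-0.9198490) = -0.0226899
u_7 = -0.9198490 − (-0.0226899)·(-0.0308532)/(0.3833981) = -0.9216750;  |Δ| = 0.0018259
F(-0.9216750) = 0.0001790
u_8 = -0.9216750 − 0.0001790·(-0.0018259)/(0.0228689) = -0.9216607;  |Δ| = 0.0000143
|u_8 − u_7| = 0.0000143 < 0.001

n = 8, u_n = -0.92166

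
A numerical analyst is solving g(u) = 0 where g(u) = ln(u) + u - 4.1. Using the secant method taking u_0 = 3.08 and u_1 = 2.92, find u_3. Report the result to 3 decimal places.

3.001

g(3.08) = 0.10493, g(2.92) = -0.10842
u_2 = 2.92000 − (-0.10842)·(2.92000 − 3.08000) / (-0.10842 − 0.10493) = 2.92000 − (0.01735)/(-0.21335) = 3.00131
g(3.00131) = 0.00036
u_3 = 3.00131 − 0.00036·(3.00131 − 2.92000) / (0.00036 − (-0.10842)) = 3.00131 − (0.00003)/(0.10877) = 3.00104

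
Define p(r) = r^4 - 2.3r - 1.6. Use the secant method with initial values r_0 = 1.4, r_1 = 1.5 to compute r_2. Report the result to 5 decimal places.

1.49874

p(1.4) = -0.9784000, p(1.5) = 0.0125000
r_2 = 1.5000000 − 0.0125000·(1.5000000 − 1.4000000) / (0.0125000 − (-0.9784000)) = 1.5000000 − (0.0012500)/(0.9909000) = 1.4987385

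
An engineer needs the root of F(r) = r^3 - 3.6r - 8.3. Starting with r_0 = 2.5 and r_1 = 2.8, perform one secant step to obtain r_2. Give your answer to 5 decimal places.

F(2.5) = -1.6750000, F(2.8) = 3.5720000
r_2 = 2.8000000 − 3.5720000·(2.8000000 − 2.5000000) / (3.5720000 − (-1.6750000)) = 2.8000000 − (1.0716000)/(5.2470000) = 2.5957690

2.59577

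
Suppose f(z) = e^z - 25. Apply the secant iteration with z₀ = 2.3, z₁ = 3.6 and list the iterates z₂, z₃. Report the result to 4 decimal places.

3.0337, 3.1849

f(2.3) = -15.025818, f(3.6) = 11.598234
z₂ = 3.600000 − 11.598234·(3.600000 − 2.300000) / (11.598234 − (-15.025818)) = 3.600000 − (15.077705)/(26.624052) = 3.033681
f(3.033681) = -4.226439
z₃ = 3.033681 − (-4.226439)·(3.033681 − 3.600000) / (-4.226439 − 11.598234) = 3.033681 − (2.393513)/(-15.824674) = 3.184933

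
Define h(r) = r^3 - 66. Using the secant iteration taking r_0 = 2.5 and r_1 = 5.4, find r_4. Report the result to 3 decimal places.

4.062

h(2.5) = -50.37500, h(5.4) = 91.46400
r_2 = 5.40000 − 91.46400·(5.40000 − 2.50000) / (91.46400 − (-50.37500)) = 5.40000 − (265.24560)/(141.83900) = 3.52995
h(3.52995) = -22.01478
r_3 = 3.52995 − (-22.01478)·(3.52995 − 5.40000) / (-22.01478 − 91.46400) = 3.52995 − (41.16868)/(-113.47878) = 3.89274
h(3.89274) = -7.01164
r_4 = 3.89274 − (-7.01164)·(3.89274 − 3.52995) / (-7.01164 − (-22.01478)) = 3.89274 − (-2.54373)/(15.00314) = 4.06229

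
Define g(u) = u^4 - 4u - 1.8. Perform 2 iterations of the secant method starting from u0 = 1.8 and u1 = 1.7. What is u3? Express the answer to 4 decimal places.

g(1.8) = 1.497600, g(1.7) = -0.247900
u2 = 1.700000 − (-0.247900)·(1.700000 − 1.800000) / (-0.247900 − 1.497600) = 1.700000 − (0.024790)/(-1.745500) = 1.714202
g(1.714202) = -0.022090
u3 = 1.714202 − (-0.022090)·(1.714202 − 1.700000) / (-0.022090 − (-0.247900)) = 1.714202 − (-0.000314)/(0.225810) = 1.715592

1.7156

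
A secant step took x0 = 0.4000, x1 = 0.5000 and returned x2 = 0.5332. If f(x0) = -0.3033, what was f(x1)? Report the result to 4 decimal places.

The secant line through (0.4000, -0.3033) and (0.5000, f(x1)) crosses zero at x2 = 0.5332.
So (0.4000, -0.3033), (0.5000, f(x1)), (0.5332, 0) are collinear:
f(x1) = -0.3033 · (0.5000 − 0.5332) / (0.4000 − 0.5332) = -0.3033 · (-0.033200)/(-0.133200) = -0.075597

-0.0756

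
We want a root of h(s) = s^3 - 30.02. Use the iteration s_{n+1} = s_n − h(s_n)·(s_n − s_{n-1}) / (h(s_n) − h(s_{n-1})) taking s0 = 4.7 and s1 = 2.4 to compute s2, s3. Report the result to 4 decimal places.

h(4.7) = 73.803000, h(2.4) = -16.196000
s2 = 2.400000 − (-16.196000)·(2.400000 − 4.700000) / (-16.196000 − 73.803000) = 2.400000 − (37.250800)/(-89.999000) = 2.813902
h(2.813902) = -7.739390
s3 = 2.813902 − (-7.739390)·(2.813902 − 2.400000) / (-7.739390 − (-16.196000)) = 2.813902 − (-3.203352)/(8.456610) = 3.192701

2.8139, 3.1927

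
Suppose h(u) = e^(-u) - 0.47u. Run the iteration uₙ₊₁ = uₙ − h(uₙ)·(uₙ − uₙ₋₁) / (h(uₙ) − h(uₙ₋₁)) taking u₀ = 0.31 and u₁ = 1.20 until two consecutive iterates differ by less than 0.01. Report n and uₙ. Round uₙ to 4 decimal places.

h(0.31) = 0.587747, h(1.20) = -0.262806
u₂ = 1.200000 − (-0.262806)·(0.890000)/(-0.850553) = 0.925006;  |Δ| = 0.274994
h(0.925006) = -0.038224
u₃ = 0.925006 − (-0.038224)·(-0.274994)/(0.224582) = 0.878202;  |Δ| = 0.046804
h(0.878202) = 0.002774
u₄ = 0.878202 − 0.002774·(-0.046804)/(0.040998) = 0.881369;  |Δ| = 0.003167
|u₄ − u₃| = 0.003167 < 0.01

n = 4, uₙ = 0.8814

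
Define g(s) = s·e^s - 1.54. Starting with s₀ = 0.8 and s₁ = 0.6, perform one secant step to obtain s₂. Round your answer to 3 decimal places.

0.730

g(0.8) = 0.24043, g(0.6) = -0.44673
s₂ = 0.60000 − (-0.44673)·(0.60000 − 0.80000) / (-0.44673 − 0.24043) = 0.60000 − (0.08935)/(-0.68716) = 0.73002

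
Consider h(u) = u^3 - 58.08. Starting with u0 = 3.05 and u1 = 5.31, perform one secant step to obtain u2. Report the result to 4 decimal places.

3.6033

h(3.05) = -29.707375, h(5.31) = 91.641291
u2 = 5.310000 − 91.641291·(5.310000 − 3.050000) / (91.641291 − (-29.707375)) = 5.310000 − (207.109318)/(121.348666) = 3.603271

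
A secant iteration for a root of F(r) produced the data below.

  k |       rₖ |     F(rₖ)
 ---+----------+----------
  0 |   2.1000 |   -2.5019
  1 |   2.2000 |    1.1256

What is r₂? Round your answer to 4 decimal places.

2.1690

r₂ = 2.2000 − 1.1256·(2.2000 − 2.1000) / (1.1256 − (-2.5019))
   = 2.2000 − (0.112560)/(3.627500) = 2.168970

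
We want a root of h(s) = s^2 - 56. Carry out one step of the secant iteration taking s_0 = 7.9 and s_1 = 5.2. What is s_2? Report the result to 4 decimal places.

7.4107

h(7.9) = 6.410000, h(5.2) = -28.960000
s_2 = 5.200000 − (-28.960000)·(5.200000 − 7.900000) / (-28.960000 − 6.410000) = 5.200000 − (78.192000)/(-35.370000) = 7.410687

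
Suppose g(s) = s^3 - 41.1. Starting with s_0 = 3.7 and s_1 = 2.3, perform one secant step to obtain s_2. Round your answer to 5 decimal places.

g(3.7) = 9.5530000, g(2.3) = -28.9330000
s_2 = 2.3000000 − (-28.9330000)·(2.3000000 − 3.7000000) / (-28.9330000 − 9.5530000) = 2.3000000 − (40.5062000)/(-38.4860000) = 3.3524918

3.35249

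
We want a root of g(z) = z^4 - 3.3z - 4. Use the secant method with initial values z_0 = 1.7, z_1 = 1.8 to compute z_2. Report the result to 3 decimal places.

g(1.7) = -1.25790, g(1.8) = 0.55760
z_2 = 1.80000 − 0.55760·(1.80000 − 1.70000) / (0.55760 − (-1.25790)) = 1.80000 − (0.05576)/(1.81550) = 1.76929

1.769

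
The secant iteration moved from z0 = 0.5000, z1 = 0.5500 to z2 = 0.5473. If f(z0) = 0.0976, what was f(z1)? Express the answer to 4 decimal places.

-0.0056

The secant line through (0.5000, 0.0976) and (0.5500, f(z1)) crosses zero at z2 = 0.5473.
So (0.5000, 0.0976), (0.5500, f(z1)), (0.5473, 0) are collinear:
f(z1) = 0.0976 · (0.5500 − 0.5473) / (0.5000 − 0.5473) = 0.0976 · (0.002700)/(-0.047300) = -0.005571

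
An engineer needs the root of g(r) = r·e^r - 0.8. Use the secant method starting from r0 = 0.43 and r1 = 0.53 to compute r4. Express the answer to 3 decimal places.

0.490

g(0.43) = -0.13898, g(0.53) = 0.10043
r2 = 0.53000 − 0.10043·(0.53000 − 0.43000) / (0.10043 − (-0.13898)) = 0.53000 − (0.01004)/(0.23941) = 0.48805
g(0.48805) = -0.00490
r3 = 0.48805 − (-0.00490)·(0.48805 − 0.53000) / (-0.00490 − 0.10043) = 0.48805 − (0.00021)/(-0.10533) = 0.49000
g(0.49000) = -0.00016
r4 = 0.49000 − (-0.00016)·(0.49000 − 0.48805) / (-0.00016 − (-0.00490)) = 0.49000 − (0.00000)/(0.00474) = 0.49007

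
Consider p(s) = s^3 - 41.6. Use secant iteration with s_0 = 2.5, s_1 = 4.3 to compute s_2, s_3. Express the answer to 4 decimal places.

p(2.5) = -25.975000, p(4.3) = 37.907000
s_2 = 4.300000 − 37.907000·(4.300000 − 2.500000) / (37.907000 − (-25.975000)) = 4.300000 − (68.232600)/(63.882000) = 3.231896
p(3.231896) = -7.842346
s_3 = 3.231896 − (-7.842346)·(3.231896 − 4.300000) / (-7.842346 − 37.907000) = 3.231896 − (8.376439)/(-45.749346) = 3.414990

3.2319, 3.4150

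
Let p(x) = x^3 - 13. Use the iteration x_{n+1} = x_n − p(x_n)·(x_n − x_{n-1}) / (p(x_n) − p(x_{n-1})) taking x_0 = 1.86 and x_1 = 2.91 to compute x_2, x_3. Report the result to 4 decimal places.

p(1.86) = -6.565144, p(2.91) = 11.642171
x_2 = 2.910000 − 11.642171·(2.910000 − 1.860000) / (11.642171 − (-6.565144)) = 2.910000 − (12.224280)/(18.207315) = 2.238606
p(2.238606) = -1.781544
x_3 = 2.238606 − (-1.781544)·(2.238606 − 2.910000) / (-1.781544 − 11.642171) = 2.238606 − (1.196118)/(-13.423715) = 2.327711

2.2386, 2.3277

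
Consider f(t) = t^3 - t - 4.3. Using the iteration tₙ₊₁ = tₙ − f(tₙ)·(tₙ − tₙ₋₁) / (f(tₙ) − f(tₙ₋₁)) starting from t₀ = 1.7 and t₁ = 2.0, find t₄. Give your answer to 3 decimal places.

1.830

f(1.7) = -1.08700, f(2.0) = 1.70000
t₂ = 2.00000 − 1.70000·(2.00000 − 1.70000) / (1.70000 − (-1.08700)) = 2.00000 − (0.51000)/(2.78700) = 1.81701
f(1.81701) = -0.11813
t₃ = 1.81701 − (-0.11813)·(1.81701 − 2.00000) / (-0.11813 − 1.70000) = 1.81701 − (0.02162)/(-1.81813) = 1.82890
f(1.82890) = -0.01149
t₄ = 1.82890 − (-0.01149)·(1.82890 − 1.81701) / (-0.01149 − (-0.11813)) = 1.82890 − (-0.00014)/(0.10664) = 1.83018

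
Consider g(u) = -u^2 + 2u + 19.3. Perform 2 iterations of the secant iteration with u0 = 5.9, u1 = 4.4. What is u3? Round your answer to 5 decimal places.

g(5.9) = -3.7100000, g(4.4) = 8.7400000
u2 = 4.4000000 − 8.7400000·(4.4000000 − 5.9000000) / (8.7400000 − (-3.7100000)) = 4.4000000 − (-13.1100000)/(12.4500000) = 5.4530120
g(5.4530120) = 0.4706837
u3 = 5.4530120 − 0.4706837·(5.4530120 − 4.4000000) / (0.4706837 − 8.7400000) = 5.4530120 − (0.4956356)/(-8.2693163) = 5.5129488

5.51295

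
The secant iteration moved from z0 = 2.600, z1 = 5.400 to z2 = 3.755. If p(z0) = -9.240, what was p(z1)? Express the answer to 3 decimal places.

13.160

The secant line through (2.600, -9.240) and (5.400, p(z1)) crosses zero at z2 = 3.755.
So (2.600, -9.240), (5.400, p(z1)), (3.755, 0) are collinear:
p(z1) = -9.240 · (5.400 − 3.755) / (2.600 − 3.755) = -9.240 · (1.64500)/(-1.15500) = 13.16000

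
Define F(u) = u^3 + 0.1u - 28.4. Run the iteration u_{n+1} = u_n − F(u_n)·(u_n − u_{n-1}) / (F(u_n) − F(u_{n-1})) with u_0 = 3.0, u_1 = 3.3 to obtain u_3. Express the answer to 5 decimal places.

3.03979

F(3.0) = -1.1000000, F(3.3) = 7.8670000
u_2 = 3.3000000 − 7.8670000·(3.3000000 − 3.0000000) / (7.8670000 − (-1.1000000)) = 3.3000000 − (2.3601000)/(8.9670000) = 3.0368016
F(3.0368016) = -0.0904374
u_3 = 3.0368016 − (-0.0904374)·(3.0368016 − 3.3000000) / (-0.0904374 − 7.8670000) = 3.0368016 − (0.0238030)/(-7.9574374) = 3.0397929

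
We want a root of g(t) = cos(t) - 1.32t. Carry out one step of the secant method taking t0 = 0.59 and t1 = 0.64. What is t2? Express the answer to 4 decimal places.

0.6175

g(0.59) = 0.052141, g(0.64) = -0.042704
t2 = 0.640000 − (-0.042704)·(0.640000 − 0.590000) / (-0.042704 − 0.052141) = 0.640000 − (-0.002135)/(-0.094845) = 0.617487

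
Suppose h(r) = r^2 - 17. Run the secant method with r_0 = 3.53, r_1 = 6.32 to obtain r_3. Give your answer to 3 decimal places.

4.095

h(3.53) = -4.53910, h(6.32) = 22.94240
r_2 = 6.32000 − 22.94240·(6.32000 − 3.53000) / (22.94240 − (-4.53910)) = 6.32000 − (64.00930)/(27.48150) = 3.99082
h(3.99082) = -1.07334
r_3 = 3.99082 − (-1.07334)·(3.99082 − 6.32000) / (-1.07334 − 22.94240) = 3.99082 − (2.49999)/(-24.01574) = 4.09492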